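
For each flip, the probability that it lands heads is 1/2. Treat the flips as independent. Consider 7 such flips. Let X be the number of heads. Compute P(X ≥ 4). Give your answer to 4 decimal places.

0.5000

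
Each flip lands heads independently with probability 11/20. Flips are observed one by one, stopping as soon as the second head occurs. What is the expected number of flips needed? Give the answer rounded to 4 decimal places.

3.6364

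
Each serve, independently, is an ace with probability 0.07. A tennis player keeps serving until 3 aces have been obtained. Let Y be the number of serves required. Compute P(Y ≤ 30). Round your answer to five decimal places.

Finishing within 30 serves ⇔ at least 3 successes in the first 30. With X ~ Binomial(30, 0.07), P(Y ≤ 30) = 1 − P(X ≤ 2).
  k=0: C(30,0)·0.07^0·0.93^30 = 0.1133675
  k=1: C(30,1)·0.07^1·0.93^29 = 0.2559911
  k=2: C(30,2)·0.07^2·0.93^28 = 0.2793881
1 − 0.6487466 = 0.3512534

0.35125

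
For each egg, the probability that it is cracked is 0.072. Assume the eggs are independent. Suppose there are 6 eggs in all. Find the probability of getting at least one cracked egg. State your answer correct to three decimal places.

0.361

P(at least one) = 1 − P(none) = 1 − (1 − 0.072)^6
= 1 − 0.63869 = 0.36131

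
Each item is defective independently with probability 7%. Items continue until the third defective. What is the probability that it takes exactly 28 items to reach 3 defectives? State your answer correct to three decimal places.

0.020

Y = trial on which the third success occurs; negative binomial, r=3, p=0.07.
P(Y=28) = C(27,2) · p^3 · (1−p)^25
= 351 · 0.000343 · 0.16296 = 0.01962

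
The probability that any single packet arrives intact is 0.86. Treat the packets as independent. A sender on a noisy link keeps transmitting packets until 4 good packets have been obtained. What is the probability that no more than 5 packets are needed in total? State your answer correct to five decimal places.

0.85333

Finishing within 5 packets ⇔ at least 4 successes in the first 5. With X ~ Binomial(5, 0.86), P(Y ≤ 5) = 1 − P(X ≤ 3).
  k=0: C(5,0)·0.86^0·0.14^5 = 0.0000538
  k=1: C(5,1)·0.86^1·0.14^4 = 0.0016519
  k=2: C(5,2)·0.86^2·0.14^3 = 0.0202946
  k=3: C(5,3)·0.86^3·0.14^2 = 0.1246670
1 − 0.1466673 = 0.8533327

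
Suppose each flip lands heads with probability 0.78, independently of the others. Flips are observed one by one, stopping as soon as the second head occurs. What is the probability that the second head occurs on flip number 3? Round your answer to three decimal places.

0.268

Y = trial on which the second success occurs; negative binomial, r=2, p=0.78.
P(Y=3) = C(2,1) · p^2 · (1−p)^1
= 2 · 0.6084 · 0.22 = 0.26770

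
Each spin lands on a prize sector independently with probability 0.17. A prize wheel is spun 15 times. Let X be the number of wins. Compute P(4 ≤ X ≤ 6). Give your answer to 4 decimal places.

X ~ Binomial(15, 0.17); P(4 ≤ X ≤ 6) = Σ C(15,k) p^k (1−p)^(15−k) over k:
  k=4: C(15,4)·0.17^4·0.83^11 = 0.146821
  k=5: C(15,5)·0.17^5·0.83^10 = 0.066158
  k=6: C(15,6)·0.17^6·0.83^9 = 0.022584
Total = 0.235562

0.2356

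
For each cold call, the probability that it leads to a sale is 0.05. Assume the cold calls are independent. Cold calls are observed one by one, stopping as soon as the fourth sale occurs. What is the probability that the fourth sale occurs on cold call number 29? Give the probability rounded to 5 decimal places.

Y = trial on which the fourth success occurs; negative binomial, r=4, p=0.05.
P(Y=29) = C(28,3) · p^4 · (1−p)^25
= 3276 · 6.25e-06 · 0.27739 = 0.0056796

0.00568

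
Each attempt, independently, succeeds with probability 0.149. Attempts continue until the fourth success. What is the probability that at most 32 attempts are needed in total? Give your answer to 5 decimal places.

Finishing within 32 attempts ⇔ at least 4 successes in the first 32. With X ~ Binomial(32, 0.149), P(Y ≤ 32) = 1 − P(X ≤ 3).
  k=0: C(32,0)·0.149^0·0.851^32 = 0.0057246
  k=1: C(32,1)·0.149^1·0.851^31 = 0.0320740
  k=2: C(32,2)·0.149^2·0.851^30 = 0.0870444
  k=3: C(32,3)·0.149^3·0.851^29 = 0.1524045
1 − 0.2772475 = 0.7227525

0.72275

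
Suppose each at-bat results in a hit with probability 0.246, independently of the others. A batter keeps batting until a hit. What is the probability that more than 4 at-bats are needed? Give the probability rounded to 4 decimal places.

Y = number of at-bats to the first success; geometric, p = 0.246.
P(Y > 4) = P(first 4 all fail) = (1−p)^4 = 0.323210

0.3232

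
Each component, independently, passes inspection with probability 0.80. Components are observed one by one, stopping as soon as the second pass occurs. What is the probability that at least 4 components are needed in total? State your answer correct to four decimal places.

0.1040

Needing more than 3 components ⇔ fewer than 2 successes in the first 3. With X ~ Binomial(3, 0.80), P(Y > 3) = P(X ≤ 1).
  k=0: C(3,0)·0.80^0·0.20^3 = 0.008000
  k=1: C(3,1)·0.80^1·0.20^2 = 0.096000
P(X ≤ 1) = 0.104000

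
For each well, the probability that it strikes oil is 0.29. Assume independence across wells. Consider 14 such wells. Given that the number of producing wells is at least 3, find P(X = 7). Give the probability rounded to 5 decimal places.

X ~ Binomial(14, 0.29). Want P(X=7 | X≥3) = P(X=7) / P(X≥3).
P(X=7) = C(14,7)·0.29^7·0.71^7 = 0.0538445
P(X≥3) = 1 − 0.0082721 − 0.0473026 − 0.1255849 = 0.8188404
Ratio = 0.0538445 / 0.8188404 = 0.0657571

0.06576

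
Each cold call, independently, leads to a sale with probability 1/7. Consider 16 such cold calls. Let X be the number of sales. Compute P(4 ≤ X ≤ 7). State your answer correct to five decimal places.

0.18494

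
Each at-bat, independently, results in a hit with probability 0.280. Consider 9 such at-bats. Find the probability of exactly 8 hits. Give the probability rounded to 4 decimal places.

0.0002

X ~ Binomial(n=9, p=0.28).
P(X=8) = C(9,8) · p^8 · (1−p)^1
= 9 · 3.778e-05 · 0.72 = 0.000245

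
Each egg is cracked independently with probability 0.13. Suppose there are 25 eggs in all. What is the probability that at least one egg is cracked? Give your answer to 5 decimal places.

0.96924

P(at least one) = 1 − P(none) = 1 − (1 − 0.13)^25
= 1 − 0.0307596 = 0.9692404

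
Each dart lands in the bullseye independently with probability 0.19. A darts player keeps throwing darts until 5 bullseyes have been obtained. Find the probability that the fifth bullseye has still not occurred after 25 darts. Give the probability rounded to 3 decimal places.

0.471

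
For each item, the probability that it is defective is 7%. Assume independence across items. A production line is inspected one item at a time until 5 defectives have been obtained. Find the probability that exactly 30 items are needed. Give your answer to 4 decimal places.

0.0065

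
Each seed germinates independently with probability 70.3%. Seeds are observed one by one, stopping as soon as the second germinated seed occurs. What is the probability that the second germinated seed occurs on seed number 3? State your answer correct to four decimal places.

0.2936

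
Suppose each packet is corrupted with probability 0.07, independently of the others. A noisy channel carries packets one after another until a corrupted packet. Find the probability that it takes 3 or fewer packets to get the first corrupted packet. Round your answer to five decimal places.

Y = number of packets to the first success; geometric, p = 0.07.
P(Y ≤ 3) = 1 − (1−p)^3 = 1 − 0.8043570 = 0.1956430

0.19564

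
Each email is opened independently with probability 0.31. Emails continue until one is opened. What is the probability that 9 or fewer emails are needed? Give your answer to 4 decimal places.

Y = number of emails to the first success; geometric, p = 0.31.
P(Y ≤ 9) = 1 − (1−p)^9 = 1 − 0.035452 = 0.964548

0.9645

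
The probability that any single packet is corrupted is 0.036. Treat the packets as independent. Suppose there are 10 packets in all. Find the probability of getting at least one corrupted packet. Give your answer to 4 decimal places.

P(at least one) = 1 − P(none) = 1 − (1 − 0.036)^10
= 1 − 0.693059 = 0.306941

0.3069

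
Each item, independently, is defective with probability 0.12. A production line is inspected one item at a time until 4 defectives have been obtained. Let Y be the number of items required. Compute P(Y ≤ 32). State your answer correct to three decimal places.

0.546

Finishing within 32 items ⇔ at least 4 successes in the first 32. With X ~ Binomial(32, 0.12), P(Y ≤ 32) = 1 − P(X ≤ 3).
  k=0: C(32,0)·0.12^0·0.88^32 = 0.01673
  k=1: C(32,1)·0.12^1·0.88^31 = 0.07300
  k=2: C(32,2)·0.12^2·0.88^30 = 0.15429
  k=3: C(32,3)·0.12^3·0.88^29 = 0.21039
1 − 0.45440 = 0.54560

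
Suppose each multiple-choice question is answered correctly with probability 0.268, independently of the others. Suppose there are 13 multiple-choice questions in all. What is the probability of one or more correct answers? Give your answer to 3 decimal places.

0.983

P(at least one) = 1 − P(none) = 1 − (1 − 0.268)^13
= 1 − 0.01732 = 0.98268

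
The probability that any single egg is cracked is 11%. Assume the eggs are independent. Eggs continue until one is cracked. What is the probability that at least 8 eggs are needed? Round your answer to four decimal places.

Y = number of eggs to the first success; geometric, p = 0.11.
P(Y > 7) = P(first 7 all fail) = (1−p)^7 = 0.442313

0.4423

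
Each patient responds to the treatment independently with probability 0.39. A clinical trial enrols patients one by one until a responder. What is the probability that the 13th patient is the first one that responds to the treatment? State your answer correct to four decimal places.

0.0010

Geometric (trials to first success), p = 0.39.
P(Y = 13) = (1−p)^12 · p = 0.0026543 · 0.39 = 0.001035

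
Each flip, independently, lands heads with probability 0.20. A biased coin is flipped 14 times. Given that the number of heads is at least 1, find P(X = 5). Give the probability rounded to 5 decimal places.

0.08994

X ~ Binomial(14, 0.20). Want P(X=5 | X≥1) = P(X=5) / P(X≥1).
P(X=5) = C(14,5)·0.20^5·0.80^9 = 0.0859852
P(X≥1) = 1 − 0.0439805 = 0.9560195
Ratio = 0.0859852 / 0.9560195 = 0.0899409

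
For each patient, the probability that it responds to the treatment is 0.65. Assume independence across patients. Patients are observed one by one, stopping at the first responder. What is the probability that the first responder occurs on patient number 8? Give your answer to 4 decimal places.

Geometric (trials to first success), p = 0.65.
P(Y = 8) = (1−p)^7 · p = 0.00064339 · 0.65 = 0.000418

0.0004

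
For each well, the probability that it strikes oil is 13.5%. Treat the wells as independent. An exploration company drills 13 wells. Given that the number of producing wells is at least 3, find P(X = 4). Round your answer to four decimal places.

X ~ Binomial(13, 0.135). Want P(X=4 | X≥3) = P(X=4) / P(X≥3).
P(X=4) = C(13,4)·0.135^4·0.865^9 = 0.064385
P(X≥3) = 1 − 0.151778 − 0.307943 − 0.288363 = 0.251916
Ratio = 0.064385 / 0.251916 = 0.255582

0.2556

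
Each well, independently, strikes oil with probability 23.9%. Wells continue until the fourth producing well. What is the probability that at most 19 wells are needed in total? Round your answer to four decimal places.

0.6997

Finishing within 19 wells ⇔ at least 4 successes in the first 19. With X ~ Binomial(19, 0.239), P(Y ≤ 19) = 1 − P(X ≤ 3).
  k=0: C(19,0)·0.239^0·0.761^19 = 0.005576
  k=1: C(19,1)·0.239^1·0.761^18 = 0.033272
  k=2: C(19,2)·0.239^2·0.761^17 = 0.094044
  k=3: C(19,3)·0.239^3·0.761^16 = 0.167368
1 − 0.300259 = 0.699741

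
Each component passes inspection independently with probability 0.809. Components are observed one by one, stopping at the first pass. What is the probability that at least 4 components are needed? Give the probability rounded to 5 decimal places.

Y = number of components to the first success; geometric, p = 0.809.
P(Y > 3) = P(first 3 all fail) = (1−p)^3 = 0.0069679

0.00697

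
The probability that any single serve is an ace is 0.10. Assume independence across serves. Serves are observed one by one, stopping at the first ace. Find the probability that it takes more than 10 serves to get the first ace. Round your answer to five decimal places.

Y = number of serves to the first success; geometric, p = 0.10.
P(Y > 10) = P(first 10 all fail) = (1−p)^10 = 0.3486784

0.34868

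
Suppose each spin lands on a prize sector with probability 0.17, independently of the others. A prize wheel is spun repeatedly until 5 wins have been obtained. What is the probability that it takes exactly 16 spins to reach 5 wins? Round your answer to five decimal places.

Y = trial on which the fifth success occurs; negative binomial, r=5, p=0.17.
P(Y=16) = C(15,4) · p^5 · (1−p)^11
= 1365 · 0.00014199 · 0.12878 = 0.0249595

0.02496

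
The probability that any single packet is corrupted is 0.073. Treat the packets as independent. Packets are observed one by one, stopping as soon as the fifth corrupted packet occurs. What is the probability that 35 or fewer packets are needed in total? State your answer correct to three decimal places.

Finishing within 35 packets ⇔ at least 5 successes in the first 35. With X ~ Binomial(35, 0.073), P(Y ≤ 35) = 1 − P(X ≤ 4).
  k=0: C(35,0)·0.073^0·0.927^35 = 0.07044
  k=1: C(35,1)·0.073^1·0.927^34 = 0.19413
  k=2: C(35,2)·0.073^2·0.927^33 = 0.25989
  k=3: C(35,3)·0.073^3·0.927^32 = 0.22513
  k=4: C(35,4)·0.073^4·0.927^31 = 0.14183
1 − 0.89142 = 0.10858

0.109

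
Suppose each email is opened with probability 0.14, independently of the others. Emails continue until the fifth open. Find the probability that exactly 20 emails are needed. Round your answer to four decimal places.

0.0217

Y = trial on which the fifth success occurs; negative binomial, r=5, p=0.14.
P(Y=20) = C(19,4) · p^5 · (1−p)^15
= 3876 · 5.3782e-05 · 0.10411 = 0.021702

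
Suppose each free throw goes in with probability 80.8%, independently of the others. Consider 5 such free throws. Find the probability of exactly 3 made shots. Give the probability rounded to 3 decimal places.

0.194

X ~ Binomial(n=5, p=0.808).
P(X=3) = C(5,3) · p^3 · (1−p)^2
= 10 · 0.52751 · 0.036864 = 0.19446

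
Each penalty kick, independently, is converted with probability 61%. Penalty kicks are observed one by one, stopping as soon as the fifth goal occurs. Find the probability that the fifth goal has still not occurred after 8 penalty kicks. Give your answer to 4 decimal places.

0.3828

Needing more than 8 penalty kicks ⇔ fewer than 5 successes in the first 8. With X ~ Binomial(8, 0.61), P(Y > 8) = P(X ≤ 4).
  k=0: C(8,0)·0.61^0·0.39^8 = 0.000535
  k=1: C(8,1)·0.61^1·0.39^7 = 0.006697
  k=2: C(8,2)·0.61^2·0.39^6 = 0.036661
  k=3: C(8,3)·0.61^3·0.39^5 = 0.114683
  k=4: C(8,4)·0.61^4·0.39^4 = 0.224221
P(X ≤ 4) = 0.382797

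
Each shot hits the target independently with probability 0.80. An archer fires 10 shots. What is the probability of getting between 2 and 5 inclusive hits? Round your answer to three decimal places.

X ~ Binomial(10, 0.80); P(2 ≤ X ≤ 5) = Σ C(10,k) p^k (1−p)^(10−k) over k:
  k=2: C(10,2)·0.80^2·0.20^8 = 0.00007
  k=3: C(10,3)·0.80^3·0.20^7 = 0.00079
  k=4: C(10,4)·0.80^4·0.20^6 = 0.00551
  k=5: C(10,5)·0.80^5·0.20^5 = 0.02642
Total = 0.03279

0.033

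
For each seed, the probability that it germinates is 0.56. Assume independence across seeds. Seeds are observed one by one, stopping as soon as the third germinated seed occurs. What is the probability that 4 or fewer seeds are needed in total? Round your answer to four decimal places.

Finishing within 4 seeds ⇔ at least 3 successes in the first 4. With X ~ Binomial(4, 0.56), P(Y ≤ 4) = 1 − P(X ≤ 2).
  k=0: C(4,0)·0.56^0·0.44^4 = 0.037481
  k=1: C(4,1)·0.56^1·0.44^3 = 0.190812
  k=2: C(4,2)·0.56^2·0.44^2 = 0.364278
1 − 0.592571 = 0.407429

0.4074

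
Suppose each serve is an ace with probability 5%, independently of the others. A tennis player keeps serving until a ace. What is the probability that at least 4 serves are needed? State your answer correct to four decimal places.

0.8574

Y = number of serves to the first success; geometric, p = 0.05.
P(Y > 3) = P(first 3 all fail) = (1−p)^3 = 0.857375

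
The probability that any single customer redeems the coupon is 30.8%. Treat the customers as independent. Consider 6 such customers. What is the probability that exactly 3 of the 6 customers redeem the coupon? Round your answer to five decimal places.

X ~ Binomial(n=6, p=0.308).
P(X=3) = C(6,3) · p^3 · (1−p)^3
= 20 · 0.029218 · 0.33137 = 0.1936424

0.19364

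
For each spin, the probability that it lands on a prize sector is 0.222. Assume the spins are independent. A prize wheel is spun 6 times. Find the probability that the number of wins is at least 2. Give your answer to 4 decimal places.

0.3986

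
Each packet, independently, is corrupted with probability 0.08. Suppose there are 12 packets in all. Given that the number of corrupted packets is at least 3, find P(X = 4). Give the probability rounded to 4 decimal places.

X ~ Binomial(12, 0.08). Want P(X=4 | X≥3) = P(X=4) / P(X≥3).
P(X=4) = C(12,4)·0.08^4·0.92^8 = 0.010406
P(X≥3) = 1 − 0.367666 − 0.383652 − 0.183486 = 0.065196
Ratio = 0.010406 / 0.065196 = 0.159605

0.1596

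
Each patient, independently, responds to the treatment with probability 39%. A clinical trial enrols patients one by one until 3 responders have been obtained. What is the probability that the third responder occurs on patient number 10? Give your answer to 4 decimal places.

Y = trial on which the third success occurs; negative binomial, r=3, p=0.39.
P(Y=10) = C(9,2) · p^3 · (1−p)^7
= 36 · 0.059319 · 0.031427 = 0.067113

0.0671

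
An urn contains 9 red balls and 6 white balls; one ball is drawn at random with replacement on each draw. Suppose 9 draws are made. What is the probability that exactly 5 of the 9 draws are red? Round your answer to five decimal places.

X ~ Binomial(n=9, p=0.60).
P(X=5) = C(9,5) · p^5 · (1−p)^4
= 126 · 0.07776 · 0.0256 = 0.2508227

0.25082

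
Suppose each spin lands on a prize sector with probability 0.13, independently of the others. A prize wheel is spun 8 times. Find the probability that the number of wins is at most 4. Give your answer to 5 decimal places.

0.99852

X ~ Binomial(8, 0.13); P(X ≤ 4) = Σ C(8,k) p^k (1−p)^(8−k) over k:
  k=0: C(8,0)·0.13^0·0.87^8 = 0.3282117
  k=1: C(8,1)·0.13^1·0.87^7 = 0.3923450
  k=2: C(8,2)·0.13^2·0.87^6 = 0.2051919
  k=3: C(8,3)·0.13^3·0.87^5 = 0.0613217
  k=4: C(8,4)·0.13^4·0.87^4 = 0.0114538
Total = 0.9985241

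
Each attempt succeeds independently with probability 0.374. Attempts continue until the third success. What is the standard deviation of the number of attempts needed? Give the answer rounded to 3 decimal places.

3.664

Y = total attempts until the third success; negative binomial with r=3, p=0.374.
SD(Y) = √[r(1−p)/p²] = √(13.42618) = 3.66417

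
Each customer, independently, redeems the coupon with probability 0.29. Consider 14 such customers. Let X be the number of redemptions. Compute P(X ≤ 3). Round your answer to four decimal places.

X ~ Binomial(14, 0.29); P(X ≤ 3) = Σ C(14,k) p^k (1−p)^(14−k) over k:
  k=0: C(14,0)·0.29^0·0.71^14 = 0.008272
  k=1: C(14,1)·0.29^1·0.71^13 = 0.047303
  k=2: C(14,2)·0.29^2·0.71^12 = 0.125585
  k=3: C(14,3)·0.29^3·0.71^11 = 0.205181
Total = 0.386341

0.3863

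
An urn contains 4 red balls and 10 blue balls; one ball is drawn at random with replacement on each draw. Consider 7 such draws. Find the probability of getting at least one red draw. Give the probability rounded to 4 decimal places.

P(at least one) = 1 − P(none) = 1 − (1 − 0.285714)^7
= 1 − 0.094865 = 0.905135

0.9051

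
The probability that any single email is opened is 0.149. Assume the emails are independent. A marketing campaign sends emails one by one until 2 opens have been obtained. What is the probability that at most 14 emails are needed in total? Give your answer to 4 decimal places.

0.6394

Finishing within 14 emails ⇔ at least 2 successes in the first 14. With X ~ Binomial(14, 0.149), P(Y ≤ 14) = 1 − P(X ≤ 1).
  k=0: C(14,0)·0.149^0·0.851^14 = 0.104475
  k=1: C(14,1)·0.149^1·0.851^13 = 0.256094
1 − 0.360569 = 0.639431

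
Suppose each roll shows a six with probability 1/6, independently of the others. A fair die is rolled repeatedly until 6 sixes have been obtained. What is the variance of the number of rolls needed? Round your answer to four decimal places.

180.0000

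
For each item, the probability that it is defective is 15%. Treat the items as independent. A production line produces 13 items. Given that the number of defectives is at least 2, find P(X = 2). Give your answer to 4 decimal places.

0.4881

X ~ Binomial(13, 0.15). Want P(X=2 | X≥2) = P(X=2) / P(X≥2).
P(X=2) = C(13,2)·0.15^2·0.85^11 = 0.293687
P(X≥2) = 1 − 0.120905 − 0.277371 = 0.601723
Ratio = 0.293687 / 0.601723 = 0.488077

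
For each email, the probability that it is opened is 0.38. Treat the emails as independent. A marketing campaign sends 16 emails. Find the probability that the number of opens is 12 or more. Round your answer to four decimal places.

X ~ Binomial(16, 0.38); P(X ≥ 12) = Σ C(16,k) p^k (1−p)^(16−k) over k:
  k=12: C(16,12)·0.38^12·0.62^4 = 0.002438
  k=13: C(16,13)·0.38^13·0.62^3 = 0.000460
  k=14: C(16,14)·0.38^14·0.62^2 = 0.000060
  k=15: C(16,15)·0.38^15·0.62^1 = 0.000005
  k=16: C(16,16)·0.38^16·0.62^0 = 0.000000
Total = 0.002963

0.0030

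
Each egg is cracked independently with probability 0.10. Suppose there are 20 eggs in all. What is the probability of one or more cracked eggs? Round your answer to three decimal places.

P(at least one) = 1 − P(none) = 1 − (1 − 0.10)^20
= 1 − 0.12158 = 0.87842

0.878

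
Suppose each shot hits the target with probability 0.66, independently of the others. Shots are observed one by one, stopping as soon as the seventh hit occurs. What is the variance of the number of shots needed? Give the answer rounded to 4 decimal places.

5.4637

Y = total shots until the seventh success; negative binomial with r=7, p=0.66.
Var(Y) = r(1−p)/p² = 7·0.34 / 0.66² = 5.463728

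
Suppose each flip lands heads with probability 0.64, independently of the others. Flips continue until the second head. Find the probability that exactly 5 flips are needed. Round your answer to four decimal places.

0.0764

Y = trial on which the second success occurs; negative binomial, r=2, p=0.64.
P(Y=5) = C(4,1) · p^2 · (1−p)^3
= 4 · 0.4096 · 0.046656 = 0.076441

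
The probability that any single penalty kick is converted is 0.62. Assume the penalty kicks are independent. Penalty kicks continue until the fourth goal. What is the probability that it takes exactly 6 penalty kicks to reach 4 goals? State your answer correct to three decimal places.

0.213

Y = trial on which the fourth success occurs; negative binomial, r=4, p=0.62.
P(Y=6) = C(5,3) · p^4 · (1−p)^2
= 10 · 0.14776 · 0.1444 = 0.21337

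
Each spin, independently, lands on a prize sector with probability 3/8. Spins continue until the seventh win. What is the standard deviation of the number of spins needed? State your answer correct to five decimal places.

5.57773

Y = total spins until the seventh success; negative binomial with r=7, p=0.375.
SD(Y) = √[r(1−p)/p²] = √(31.1111111) = 5.5777335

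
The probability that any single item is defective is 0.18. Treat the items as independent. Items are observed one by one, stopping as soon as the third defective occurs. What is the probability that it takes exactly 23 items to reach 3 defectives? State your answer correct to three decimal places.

0.025

Y = trial on which the third success occurs; negative binomial, r=3, p=0.18.
P(Y=23) = C(22,2) · p^3 · (1−p)^20
= 231 · 0.005832 · 0.018892 = 0.02545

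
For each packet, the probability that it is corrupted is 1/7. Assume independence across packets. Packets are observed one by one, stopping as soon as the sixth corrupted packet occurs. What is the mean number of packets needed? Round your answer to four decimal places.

42.0000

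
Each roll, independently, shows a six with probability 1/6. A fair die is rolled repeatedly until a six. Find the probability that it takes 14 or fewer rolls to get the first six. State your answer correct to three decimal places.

Y = number of rolls to the first success; geometric, p = 0.166667.
P(Y ≤ 14) = 1 − (1−p)^14 = 1 − 0.07789 = 0.92211

0.922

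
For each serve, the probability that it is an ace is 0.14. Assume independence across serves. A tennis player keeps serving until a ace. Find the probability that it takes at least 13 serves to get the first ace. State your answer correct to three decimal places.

0.164

Y = number of serves to the first success; geometric, p = 0.14.
P(Y > 12) = P(first 12 all fail) = (1−p)^12 = 0.16367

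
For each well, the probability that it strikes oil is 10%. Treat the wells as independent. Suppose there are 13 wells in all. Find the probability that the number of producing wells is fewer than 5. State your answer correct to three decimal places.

0.994

X ~ Binomial(13, 0.10); P(X ≤ 4) = Σ C(13,k) p^k (1−p)^(13−k) over k:
  k=0: C(13,0)·0.10^0·0.90^13 = 0.25419
  k=1: C(13,1)·0.10^1·0.90^12 = 0.36716
  k=2: C(13,2)·0.10^2·0.90^11 = 0.24477
  k=3: C(13,3)·0.10^3·0.90^10 = 0.09972
  k=4: C(13,4)·0.10^4·0.90^9 = 0.02770
Total = 0.99354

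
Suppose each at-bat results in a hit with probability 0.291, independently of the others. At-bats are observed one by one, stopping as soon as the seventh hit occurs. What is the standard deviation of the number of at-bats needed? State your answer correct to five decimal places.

Y = total at-bats until the seventh success; negative binomial with r=7, p=0.291.
SD(Y) = √[r(1−p)/p²] = √(58.6081884) = 7.6555985

7.65560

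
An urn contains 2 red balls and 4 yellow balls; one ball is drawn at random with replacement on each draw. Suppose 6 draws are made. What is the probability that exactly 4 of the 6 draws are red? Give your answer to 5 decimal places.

0.08230

X ~ Binomial(n=6, p=0.333333).
P(X=4) = C(6,4) · p^4 · (1−p)^2
= 15 · 0.012346 · 0.44444 = 0.0823045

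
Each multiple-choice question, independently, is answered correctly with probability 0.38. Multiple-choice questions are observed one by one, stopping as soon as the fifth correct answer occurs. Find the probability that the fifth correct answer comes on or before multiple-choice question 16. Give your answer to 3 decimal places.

0.789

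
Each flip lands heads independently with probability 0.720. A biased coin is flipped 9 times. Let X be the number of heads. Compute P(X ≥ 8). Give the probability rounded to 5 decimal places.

0.23399

X ~ Binomial(9, 0.72); P(X ≥ 8) = Σ C(9,k) p^k (1−p)^(9−k) over k:
  k=8: C(9,8)·0.72^8·0.28^1 = 0.1819954
  k=9: C(9,9)·0.72^9·0.28^0 = 0.0519987
Total = 0.2339941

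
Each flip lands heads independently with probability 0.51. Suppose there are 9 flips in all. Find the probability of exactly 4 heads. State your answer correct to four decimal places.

X ~ Binomial(n=9, p=0.51).
P(X=4) = C(9,4) · p^4 · (1−p)^5
= 126 · 0.067652 · 0.028248 = 0.240786

0.2408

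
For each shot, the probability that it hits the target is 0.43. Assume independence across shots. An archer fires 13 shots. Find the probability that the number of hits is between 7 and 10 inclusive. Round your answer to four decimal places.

0.2999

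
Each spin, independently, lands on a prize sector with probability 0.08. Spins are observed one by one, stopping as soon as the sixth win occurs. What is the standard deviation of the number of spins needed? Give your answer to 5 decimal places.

Y = total spins until the sixth success; negative binomial with r=6, p=0.08.
SD(Y) = √[r(1−p)/p²] = √(862.5000000) = 29.3683503

29.36835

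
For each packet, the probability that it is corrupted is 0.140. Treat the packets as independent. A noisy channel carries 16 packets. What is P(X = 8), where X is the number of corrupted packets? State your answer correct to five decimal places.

0.00057

X ~ Binomial(n=16, p=0.14).
P(X=8) = C(16,8) · p^8 · (1−p)^8
= 12870 · 1.4758e-07 · 0.29922 = 0.0005683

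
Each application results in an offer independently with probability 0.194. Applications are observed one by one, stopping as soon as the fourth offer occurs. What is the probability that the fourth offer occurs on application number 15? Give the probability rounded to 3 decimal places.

Y = trial on which the fourth success occurs; negative binomial, r=4, p=0.194.
P(Y=15) = C(14,3) · p^4 · (1−p)^11
= 364 · 0.0014165 · 0.093258 = 0.04808

0.048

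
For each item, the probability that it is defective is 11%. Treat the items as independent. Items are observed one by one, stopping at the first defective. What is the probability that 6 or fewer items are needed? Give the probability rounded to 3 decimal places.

Y = number of items to the first success; geometric, p = 0.11.
P(Y ≤ 6) = 1 − (1−p)^6 = 1 − 0.49698 = 0.50302

0.503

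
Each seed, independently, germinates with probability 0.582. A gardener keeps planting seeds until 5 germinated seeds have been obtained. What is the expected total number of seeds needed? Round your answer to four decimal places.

Y = total seeds until the fifth success; negative binomial with r=5, p=0.582.
E[Y] = r / p = 5 / 0.582 = 8.591065

8.5911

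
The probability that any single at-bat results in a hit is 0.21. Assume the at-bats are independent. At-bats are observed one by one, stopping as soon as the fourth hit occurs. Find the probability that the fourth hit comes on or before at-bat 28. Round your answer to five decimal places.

Finishing within 28 at-bats ⇔ at least 4 successes in the first 28. With X ~ Binomial(28, 0.21), P(Y ≤ 28) = 1 − P(X ≤ 3).
  k=0: C(28,0)·0.21^0·0.79^28 = 0.0013601
  k=1: C(28,1)·0.21^1·0.79^27 = 0.0101230
  k=2: C(28,2)·0.21^2·0.79^26 = 0.0363274
  k=3: C(28,3)·0.21^3·0.79^25 = 0.0836911
1 − 0.1315015 = 0.8684985

0.86850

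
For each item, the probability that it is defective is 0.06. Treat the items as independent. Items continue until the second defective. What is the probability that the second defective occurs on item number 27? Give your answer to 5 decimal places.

Y = trial on which the second success occurs; negative binomial, r=2, p=0.06.
P(Y=27) = C(26,1) · p^2 · (1−p)^25
= 26 · 0.0036 · 0.21291 = 0.0199284

0.01993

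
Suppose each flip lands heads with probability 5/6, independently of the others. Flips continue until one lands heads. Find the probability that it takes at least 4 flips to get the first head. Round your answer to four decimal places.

0.0046

Y = number of flips to the first success; geometric, p = 0.833333.
P(Y > 3) = P(first 3 all fail) = (1−p)^3 = 0.004630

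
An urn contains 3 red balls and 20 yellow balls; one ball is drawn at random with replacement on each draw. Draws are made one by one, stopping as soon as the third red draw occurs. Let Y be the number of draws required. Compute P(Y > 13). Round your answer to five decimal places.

0.76469

Needing more than 13 draws ⇔ fewer than 3 successes in the first 13. With X ~ Binomial(13, 0.130435), P(Y > 13) = P(X ≤ 2).
  k=0: C(13,0)·0.130435^0·0.869565^13 = 0.1625280
  k=1: C(13,1)·0.130435^1·0.869565^12 = 0.3169295
  k=2: C(13,2)·0.130435^2·0.869565^11 = 0.2852366
P(X ≤ 2) = 0.7646940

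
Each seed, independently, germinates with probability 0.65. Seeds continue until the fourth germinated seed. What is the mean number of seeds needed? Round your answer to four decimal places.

6.1538

Y = total seeds until the fourth success; negative binomial with r=4, p=0.65.
E[Y] = r / p = 4 / 0.65 = 6.153846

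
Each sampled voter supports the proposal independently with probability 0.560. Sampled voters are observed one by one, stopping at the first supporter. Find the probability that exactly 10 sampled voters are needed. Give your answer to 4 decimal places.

0.0003

Geometric (trials to first success), p = 0.56.
P(Y = 10) = (1−p)^9 · p = 0.00061812 · 0.56 = 0.000346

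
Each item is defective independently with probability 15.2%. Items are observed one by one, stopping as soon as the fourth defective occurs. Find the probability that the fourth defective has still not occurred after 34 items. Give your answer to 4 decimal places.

Needing more than 34 items ⇔ fewer than 4 successes in the first 34. With X ~ Binomial(34, 0.152), P(Y > 34) = P(X ≤ 3).
  k=0: C(34,0)·0.152^0·0.848^34 = 0.003677
  k=1: C(34,1)·0.152^1·0.848^33 = 0.022407
  k=2: C(34,2)·0.152^2·0.848^32 = 0.066270
  k=3: C(34,3)·0.152^3·0.848^31 = 0.126705
P(X ≤ 3) = 0.219059

0.2191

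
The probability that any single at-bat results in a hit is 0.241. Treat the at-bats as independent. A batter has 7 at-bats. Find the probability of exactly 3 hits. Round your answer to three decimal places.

X ~ Binomial(n=7, p=0.241).
P(X=3) = C(7,3) · p^3 · (1−p)^4
= 35 · 0.013998 · 0.33187 = 0.16259

0.163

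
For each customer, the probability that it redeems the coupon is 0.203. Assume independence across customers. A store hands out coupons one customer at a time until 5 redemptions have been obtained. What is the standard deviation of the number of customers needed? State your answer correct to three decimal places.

9.834

Y = total customers until the fifth success; negative binomial with r=5, p=0.203.
SD(Y) = √[r(1−p)/p²] = √(96.70218) = 9.83373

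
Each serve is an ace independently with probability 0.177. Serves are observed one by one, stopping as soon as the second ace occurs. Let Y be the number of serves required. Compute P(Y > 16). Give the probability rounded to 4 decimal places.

0.1967

Needing more than 16 serves ⇔ fewer than 2 successes in the first 16. With X ~ Binomial(16, 0.177), P(Y > 16) = P(X ≤ 1).
  k=0: C(16,0)·0.177^0·0.823^16 = 0.044299
  k=1: C(16,1)·0.177^1·0.823^15 = 0.152437
P(X ≤ 1) = 0.196736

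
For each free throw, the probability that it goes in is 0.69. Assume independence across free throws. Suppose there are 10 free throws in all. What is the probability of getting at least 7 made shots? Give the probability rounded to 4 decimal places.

0.6228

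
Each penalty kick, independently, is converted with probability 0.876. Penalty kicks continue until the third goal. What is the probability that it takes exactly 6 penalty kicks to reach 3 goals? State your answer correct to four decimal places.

0.0128

Y = trial on which the third success occurs; negative binomial, r=3, p=0.876.
P(Y=6) = C(5,2) · p^3 · (1−p)^3
= 10 · 0.67222 · 0.0019066 = 0.012817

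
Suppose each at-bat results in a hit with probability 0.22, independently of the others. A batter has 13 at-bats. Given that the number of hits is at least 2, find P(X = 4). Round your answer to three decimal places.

X ~ Binomial(13, 0.22). Want P(X=4 | X≥2) = P(X=4) / P(X≥2).
P(X=4) = C(13,4)·0.22^4·0.78^9 = 0.17900
P(X≥2) = 1 − 0.03956 − 0.14504 = 0.81540
Ratio = 0.17900 / 0.81540 = 0.21952

0.220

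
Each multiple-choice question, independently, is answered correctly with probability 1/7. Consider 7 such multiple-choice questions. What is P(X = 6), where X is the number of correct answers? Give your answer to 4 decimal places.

X ~ Binomial(n=7, p=0.142857).
P(X=6) = C(7,6) · p^6 · (1−p)^1
= 7 · 8.4999e-06 · 0.85714 = 0.000051

0.0001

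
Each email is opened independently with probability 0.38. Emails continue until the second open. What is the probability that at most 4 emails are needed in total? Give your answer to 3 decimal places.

0.490

Finishing within 4 emails ⇔ at least 2 successes in the first 4. With X ~ Binomial(4, 0.38), P(Y ≤ 4) = 1 − P(X ≤ 1).
  k=0: C(4,0)·0.38^0·0.62^4 = 0.14776
  k=1: C(4,1)·0.38^1·0.62^3 = 0.36226
1 − 0.51002 = 0.48998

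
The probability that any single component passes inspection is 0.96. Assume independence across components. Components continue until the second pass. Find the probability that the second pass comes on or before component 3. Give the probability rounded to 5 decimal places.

0.99533

Finishing within 3 components ⇔ at least 2 successes in the first 3. With X ~ Binomial(3, 0.96), P(Y ≤ 3) = 1 − P(X ≤ 1).
  k=0: C(3,0)·0.96^0·0.04^3 = 0.0000640
  k=1: C(3,1)·0.96^1·0.04^2 = 0.0046080
1 − 0.0046720 = 0.9953280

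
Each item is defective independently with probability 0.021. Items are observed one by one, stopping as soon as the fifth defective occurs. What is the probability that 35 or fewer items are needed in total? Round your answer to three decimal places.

0.001

Finishing within 35 items ⇔ at least 5 successes in the first 35. With X ~ Binomial(35, 0.021), P(Y ≤ 35) = 1 − P(X ≤ 4).
  k=0: C(35,0)·0.021^0·0.979^35 = 0.47577
  k=1: C(35,1)·0.021^1·0.979^34 = 0.35719
  k=2: C(35,2)·0.021^2·0.979^33 = 0.13025
  k=3: C(35,3)·0.021^3·0.979^32 = 0.03073
  k=4: C(35,4)·0.021^4·0.979^31 = 0.00527
1 − 0.99922 = 0.00078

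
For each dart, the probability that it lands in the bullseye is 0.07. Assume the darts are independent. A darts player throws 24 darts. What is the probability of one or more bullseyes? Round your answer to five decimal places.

P(at least one) = 1 − P(none) = 1 − (1 − 0.07)^24
= 1 − 0.1752229 = 0.8247771

0.82478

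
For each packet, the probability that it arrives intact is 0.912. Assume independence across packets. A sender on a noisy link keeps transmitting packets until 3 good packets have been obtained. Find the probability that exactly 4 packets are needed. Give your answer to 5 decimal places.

Y = trial on which the third success occurs; negative binomial, r=3, p=0.912.
P(Y=4) = C(3,2) · p^3 · (1−p)^1
= 3 · 0.75855 · 0.088 = 0.2002573

0.20026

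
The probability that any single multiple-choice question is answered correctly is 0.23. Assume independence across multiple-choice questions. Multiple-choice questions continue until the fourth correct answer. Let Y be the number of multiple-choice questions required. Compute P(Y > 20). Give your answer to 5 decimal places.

0.29153

Needing more than 20 multiple-choice questions ⇔ fewer than 4 successes in the first 20. With X ~ Binomial(20, 0.23), P(Y > 20) = P(X ≤ 3).
  k=0: C(20,0)·0.23^0·0.77^20 = 0.0053680
  k=1: C(20,1)·0.23^1·0.77^19 = 0.0320687
  k=2: C(20,2)·0.23^2·0.77^18 = 0.0910002
  k=3: C(20,3)·0.23^3·0.77^17 = 0.1630913
P(X ≤ 3) = 0.2915282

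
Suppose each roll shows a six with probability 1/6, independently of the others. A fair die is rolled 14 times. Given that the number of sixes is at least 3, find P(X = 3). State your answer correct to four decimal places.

0.5393

X ~ Binomial(14, 0.166667). Want P(X=3 | X≥3) = P(X=3) / P(X≥3).
P(X=3) = C(14,3)·0.166667^3·0.833333^11 = 0.226806
P(X≥3) = 1 − 0.077887 − 0.218082 − 0.283507 = 0.420524
Ratio = 0.226806 / 0.420524 = 0.539341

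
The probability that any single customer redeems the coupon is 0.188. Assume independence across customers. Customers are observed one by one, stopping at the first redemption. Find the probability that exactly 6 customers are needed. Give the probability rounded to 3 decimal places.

0.066

Geometric (trials to first success), p = 0.188.
P(Y = 6) = (1−p)^5 · p = 0.353 · 0.188 = 0.06636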